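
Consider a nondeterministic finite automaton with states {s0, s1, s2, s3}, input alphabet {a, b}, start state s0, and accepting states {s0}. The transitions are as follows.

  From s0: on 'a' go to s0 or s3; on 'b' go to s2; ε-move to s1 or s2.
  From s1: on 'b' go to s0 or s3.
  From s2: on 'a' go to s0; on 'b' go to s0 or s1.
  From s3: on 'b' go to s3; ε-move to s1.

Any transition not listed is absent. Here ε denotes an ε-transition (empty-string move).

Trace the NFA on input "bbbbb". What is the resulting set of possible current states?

Start: ε-closure({s0}) = {s0, s1, s2}.
Read 'b': {s0, s1, s2} → {s0, s1, s2, s3}.
Read 'b': {s0, s1, s2, s3} → {s0, s1, s2, s3}.
Read 'b': {s0, s1, s2, s3} → {s0, s1, s2, s3}.
Read 'b': {s0, s1, s2, s3} → {s0, s1, s2, s3}.
Read 'b': {s0, s1, s2, s3} → {s0, s1, s2, s3}.

{s0, s1, s2, s3}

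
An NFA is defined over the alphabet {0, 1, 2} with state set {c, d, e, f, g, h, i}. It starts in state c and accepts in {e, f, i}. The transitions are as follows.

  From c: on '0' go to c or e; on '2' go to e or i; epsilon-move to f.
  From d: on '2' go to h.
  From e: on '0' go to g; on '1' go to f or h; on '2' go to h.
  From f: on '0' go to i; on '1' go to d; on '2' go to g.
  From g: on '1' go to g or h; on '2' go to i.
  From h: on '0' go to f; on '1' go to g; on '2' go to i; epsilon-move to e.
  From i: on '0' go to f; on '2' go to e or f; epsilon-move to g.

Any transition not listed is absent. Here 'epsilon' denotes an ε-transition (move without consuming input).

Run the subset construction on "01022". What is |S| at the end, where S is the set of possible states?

Start: ε-closure({c}) = {c, f}.
Read '0': {c, f} → {c, e, f, g, i}.
Read '1': {c, e, f, g, i} → {d, e, f, g, h}.
Read '0': {d, e, f, g, h} → {f, g, i}.
Read '2': {f, g, i} → {e, f, g, i}.
Read '2': {e, f, g, i} → {e, f, g, h, i}.
That set has 5 states.

5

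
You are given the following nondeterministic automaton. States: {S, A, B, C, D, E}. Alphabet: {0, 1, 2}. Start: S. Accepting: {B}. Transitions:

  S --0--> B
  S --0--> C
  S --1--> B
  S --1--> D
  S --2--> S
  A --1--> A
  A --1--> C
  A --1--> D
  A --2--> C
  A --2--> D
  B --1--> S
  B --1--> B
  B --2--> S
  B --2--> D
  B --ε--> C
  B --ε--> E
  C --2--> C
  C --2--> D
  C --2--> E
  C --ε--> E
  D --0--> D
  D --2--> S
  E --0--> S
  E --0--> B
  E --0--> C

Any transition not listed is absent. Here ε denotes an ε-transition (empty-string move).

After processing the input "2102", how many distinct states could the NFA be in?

Start in {S}.
Read '2': S→{S}; now {S}.
Read '1': S→{B, D}; union {B, D}; ε-closure = {B, C, D, E}.
Read '0': B→∅, C→∅, D→{D}, E→{S, B, C}; union {S, B, C, D}; ε-closure = {S, B, C, D, E}.
Read '2': S→{S}, B→{S, D}, C→{C, D, E}, D→{S}, E→∅; now {S, C, D, E}.
That set has 4 states.

4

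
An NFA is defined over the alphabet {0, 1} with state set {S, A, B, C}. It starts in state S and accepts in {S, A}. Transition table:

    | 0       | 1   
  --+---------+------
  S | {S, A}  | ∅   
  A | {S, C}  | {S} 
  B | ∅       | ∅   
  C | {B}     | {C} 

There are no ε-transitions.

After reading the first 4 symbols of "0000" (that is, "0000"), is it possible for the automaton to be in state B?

Start in {S}.
Read '0': S→{S, A}; now {S, A}.
Read '0': S→{S, A}, A→{S, C}; now {S, A, C}.
Read '0': S→{S, A}, A→{S, C}, C→{B}; now {S, A, B, C}.
Read '0': S→{S, A}, A→{S, C}, B→∅, C→{B}; now {S, A, B, C}.
State B is in {S, A, B, C}.

Yes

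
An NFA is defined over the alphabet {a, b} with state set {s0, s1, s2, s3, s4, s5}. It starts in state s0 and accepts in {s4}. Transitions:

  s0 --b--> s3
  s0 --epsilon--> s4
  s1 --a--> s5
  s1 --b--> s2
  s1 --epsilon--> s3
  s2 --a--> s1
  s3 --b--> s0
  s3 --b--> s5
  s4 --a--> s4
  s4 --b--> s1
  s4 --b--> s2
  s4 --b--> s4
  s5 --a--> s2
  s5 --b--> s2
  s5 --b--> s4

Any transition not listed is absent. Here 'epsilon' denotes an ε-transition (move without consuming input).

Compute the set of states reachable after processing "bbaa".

Start: ε-closure({s0}) = {s0, s4}.
Read 'b': s0→{s3}, s4→{s1, s2, s4}; now {s1, s2, s3, s4}.
Read 'b': s1→{s2}, s2→∅, s3→{s0, s5}, s4→{s1, s2, s4}; union {s0, s1, s2, s4, s5}; ε-closure = {s0, s1, s2, s3, s4, s5}.
Read 'a': s0→∅, s1→{s5}, s2→{s1}, s3→∅, s4→{s4}, s5→{s2}; union {s1, s2, s4, s5}; ε-closure = {s1, s2, s3, s4, s5}.
Read 'a': s1→{s5}, s2→{s1}, s3→∅, s4→{s4}, s5→{s2}; union {s1, s2, s4, s5}; ε-closure = {s1, s2, s3, s4, s5}.

{s1, s2, s3, s4, s5}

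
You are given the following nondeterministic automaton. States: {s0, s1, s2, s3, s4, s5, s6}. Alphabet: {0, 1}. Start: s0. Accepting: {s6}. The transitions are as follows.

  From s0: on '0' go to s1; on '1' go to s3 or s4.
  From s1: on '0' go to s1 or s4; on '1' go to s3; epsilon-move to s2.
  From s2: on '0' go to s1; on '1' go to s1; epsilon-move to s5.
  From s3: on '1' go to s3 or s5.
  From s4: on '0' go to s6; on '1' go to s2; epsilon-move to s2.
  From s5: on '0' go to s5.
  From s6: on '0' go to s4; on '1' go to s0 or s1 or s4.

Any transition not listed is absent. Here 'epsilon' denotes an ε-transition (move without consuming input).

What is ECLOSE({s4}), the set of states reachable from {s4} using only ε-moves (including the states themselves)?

Begin with {s4}.
ε-move s4 → s2; add s2.
ε-move s2 → s5; add s5.

{s2, s4, s5}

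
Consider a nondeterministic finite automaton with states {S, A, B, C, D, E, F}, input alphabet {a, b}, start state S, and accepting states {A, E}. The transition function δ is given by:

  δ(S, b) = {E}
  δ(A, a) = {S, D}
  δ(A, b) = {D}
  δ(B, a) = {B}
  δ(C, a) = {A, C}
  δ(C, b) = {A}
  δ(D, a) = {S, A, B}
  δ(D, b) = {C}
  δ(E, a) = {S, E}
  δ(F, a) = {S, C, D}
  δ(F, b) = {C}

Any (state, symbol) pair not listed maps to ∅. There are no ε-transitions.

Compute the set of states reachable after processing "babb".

∅

Start in {S}.
Read 'b': S→{E}; now {E}.
Read 'a': E→{S, E}; now {S, E}.
Read 'b': S→{E}, E→∅; now {E}.
Read 'b': E→∅; now ∅.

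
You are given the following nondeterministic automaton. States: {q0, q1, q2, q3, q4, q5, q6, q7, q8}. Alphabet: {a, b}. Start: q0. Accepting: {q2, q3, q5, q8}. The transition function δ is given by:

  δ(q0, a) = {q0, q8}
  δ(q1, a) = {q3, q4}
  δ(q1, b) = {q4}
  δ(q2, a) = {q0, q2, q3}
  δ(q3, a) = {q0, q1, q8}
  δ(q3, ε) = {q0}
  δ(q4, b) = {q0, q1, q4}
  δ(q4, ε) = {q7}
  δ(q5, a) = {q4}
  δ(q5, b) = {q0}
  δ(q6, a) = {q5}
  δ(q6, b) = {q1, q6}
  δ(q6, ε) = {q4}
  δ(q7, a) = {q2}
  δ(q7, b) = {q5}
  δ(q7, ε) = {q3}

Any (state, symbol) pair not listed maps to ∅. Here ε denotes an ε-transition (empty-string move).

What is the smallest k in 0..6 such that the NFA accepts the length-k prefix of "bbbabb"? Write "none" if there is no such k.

Start in {q0}.
Read 'b': {q0} → ∅.
The set is empty and remains empty for the remaining 5 symbols.
No reachable set along the way intersects F.

none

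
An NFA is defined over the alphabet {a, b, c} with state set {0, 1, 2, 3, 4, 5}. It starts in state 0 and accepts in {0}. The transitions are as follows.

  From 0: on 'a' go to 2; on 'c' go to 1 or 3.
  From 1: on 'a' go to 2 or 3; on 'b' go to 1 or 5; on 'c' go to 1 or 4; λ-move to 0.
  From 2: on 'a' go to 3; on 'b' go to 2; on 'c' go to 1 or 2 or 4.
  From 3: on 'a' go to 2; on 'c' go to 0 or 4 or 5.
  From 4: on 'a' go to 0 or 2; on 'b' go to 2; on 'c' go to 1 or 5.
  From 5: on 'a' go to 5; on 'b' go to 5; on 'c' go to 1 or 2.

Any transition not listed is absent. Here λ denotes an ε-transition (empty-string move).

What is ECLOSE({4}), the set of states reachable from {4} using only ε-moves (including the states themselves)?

{4}

Begin with {4}.
No ε-moves leave this set, so the closure equals the set itself.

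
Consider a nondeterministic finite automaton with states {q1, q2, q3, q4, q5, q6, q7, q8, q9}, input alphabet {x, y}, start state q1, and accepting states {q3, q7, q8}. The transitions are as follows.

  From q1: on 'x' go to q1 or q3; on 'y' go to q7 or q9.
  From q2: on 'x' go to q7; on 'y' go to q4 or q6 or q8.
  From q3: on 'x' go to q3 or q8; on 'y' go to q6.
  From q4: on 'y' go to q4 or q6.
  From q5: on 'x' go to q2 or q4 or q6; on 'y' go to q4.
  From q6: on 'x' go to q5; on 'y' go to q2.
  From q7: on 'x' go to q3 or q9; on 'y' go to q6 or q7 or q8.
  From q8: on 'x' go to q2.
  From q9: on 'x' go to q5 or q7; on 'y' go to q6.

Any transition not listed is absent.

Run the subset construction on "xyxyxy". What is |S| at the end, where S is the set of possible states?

3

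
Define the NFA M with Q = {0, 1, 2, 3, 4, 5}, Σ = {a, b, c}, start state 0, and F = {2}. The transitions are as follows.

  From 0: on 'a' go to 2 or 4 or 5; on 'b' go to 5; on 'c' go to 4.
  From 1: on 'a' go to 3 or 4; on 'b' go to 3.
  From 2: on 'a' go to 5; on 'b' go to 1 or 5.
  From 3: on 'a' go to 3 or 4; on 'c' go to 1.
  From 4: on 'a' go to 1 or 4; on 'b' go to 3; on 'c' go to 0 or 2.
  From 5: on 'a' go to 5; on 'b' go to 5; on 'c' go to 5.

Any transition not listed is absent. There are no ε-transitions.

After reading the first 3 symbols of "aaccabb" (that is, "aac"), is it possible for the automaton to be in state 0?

Yes

Start in {0}.
Read 'a': {0} → {2, 4, 5}.
Read 'a': {2, 4, 5} → {1, 4, 5}.
Read 'c': {1, 4, 5} → {0, 2, 5}.
State 0 is in {0, 2, 5}.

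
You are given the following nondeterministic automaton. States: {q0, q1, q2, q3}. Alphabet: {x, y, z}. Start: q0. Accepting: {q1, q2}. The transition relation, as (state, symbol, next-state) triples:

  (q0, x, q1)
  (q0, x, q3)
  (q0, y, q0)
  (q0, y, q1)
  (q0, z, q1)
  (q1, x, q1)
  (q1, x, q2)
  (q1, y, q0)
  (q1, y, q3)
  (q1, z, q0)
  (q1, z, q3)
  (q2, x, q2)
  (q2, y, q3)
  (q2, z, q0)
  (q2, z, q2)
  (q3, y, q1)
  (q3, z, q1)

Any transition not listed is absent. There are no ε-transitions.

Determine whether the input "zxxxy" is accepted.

No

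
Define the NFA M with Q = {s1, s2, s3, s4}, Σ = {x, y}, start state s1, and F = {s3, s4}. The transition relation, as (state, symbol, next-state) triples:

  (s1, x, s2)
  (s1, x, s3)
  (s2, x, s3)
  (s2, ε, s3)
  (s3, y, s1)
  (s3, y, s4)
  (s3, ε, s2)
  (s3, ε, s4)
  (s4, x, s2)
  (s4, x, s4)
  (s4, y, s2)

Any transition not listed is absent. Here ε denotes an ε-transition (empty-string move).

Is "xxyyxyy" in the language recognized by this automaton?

Start in {s1}.
Read 'x': s1→{s2, s3}; union {s2, s3}; ε-closure = {s2, s3, s4}.
Read 'x': s2→{s3}, s3→∅, s4→{s2, s4}; now {s2, s3, s4}.
Read 'y': s2→∅, s3→{s1, s4}, s4→{s2}; union {s1, s2, s4}; ε-closure = {s1, s2, s3, s4}.
Read 'y': s1→∅, s2→∅, s3→{s1, s4}, s4→{s2}; union {s1, s2, s4}; ε-closure = {s1, s2, s3, s4}.
Read 'x': s1→{s2, s3}, s2→{s3}, s3→∅, s4→{s2, s4}; now {s2, s3, s4}.
Read 'y': s2→∅, s3→{s1, s4}, s4→{s2}; union {s1, s2, s4}; ε-closure = {s1, s2, s3, s4}.
Read 'y': s1→∅, s2→∅, s3→{s1, s4}, s4→{s2}; union {s1, s2, s4}; ε-closure = {s1, s2, s3, s4}.
The final set {s1, s2, s3, s4} contains the accepting states s3, s4.

Yes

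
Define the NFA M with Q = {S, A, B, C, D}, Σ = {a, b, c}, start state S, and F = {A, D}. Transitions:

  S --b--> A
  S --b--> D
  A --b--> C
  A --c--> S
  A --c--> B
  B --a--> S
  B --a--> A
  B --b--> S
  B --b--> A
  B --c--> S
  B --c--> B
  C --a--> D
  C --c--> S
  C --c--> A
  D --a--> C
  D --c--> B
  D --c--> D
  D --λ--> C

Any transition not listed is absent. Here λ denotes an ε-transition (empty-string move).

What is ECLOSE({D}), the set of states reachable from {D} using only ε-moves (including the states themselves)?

{C, D}

Begin with {D}.
ε-move D → C; add C.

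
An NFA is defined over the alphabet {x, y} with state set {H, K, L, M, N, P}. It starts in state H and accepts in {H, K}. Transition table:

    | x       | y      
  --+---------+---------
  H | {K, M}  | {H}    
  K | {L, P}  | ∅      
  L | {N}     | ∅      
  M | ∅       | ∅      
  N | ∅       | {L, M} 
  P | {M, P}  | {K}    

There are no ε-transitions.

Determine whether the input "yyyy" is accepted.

Start in {H}.
Read 'y': {H} → {H}.
Read 'y': {H} → {H}.
Read 'y': {H} → {H}.
Read 'y': {H} → {H}.
The final set {H} contains the accepting state H.

Yes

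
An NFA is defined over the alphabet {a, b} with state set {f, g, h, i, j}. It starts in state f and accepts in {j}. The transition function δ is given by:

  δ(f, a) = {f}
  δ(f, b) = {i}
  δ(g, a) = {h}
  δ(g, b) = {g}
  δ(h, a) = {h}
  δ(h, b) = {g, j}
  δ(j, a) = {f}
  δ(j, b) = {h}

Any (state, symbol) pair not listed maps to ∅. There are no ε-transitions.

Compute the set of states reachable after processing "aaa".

{f}

Start in {f}.
Read 'a': {f} → {f}.
Read 'a': {f} → {f}.
Read 'a': {f} → {f}.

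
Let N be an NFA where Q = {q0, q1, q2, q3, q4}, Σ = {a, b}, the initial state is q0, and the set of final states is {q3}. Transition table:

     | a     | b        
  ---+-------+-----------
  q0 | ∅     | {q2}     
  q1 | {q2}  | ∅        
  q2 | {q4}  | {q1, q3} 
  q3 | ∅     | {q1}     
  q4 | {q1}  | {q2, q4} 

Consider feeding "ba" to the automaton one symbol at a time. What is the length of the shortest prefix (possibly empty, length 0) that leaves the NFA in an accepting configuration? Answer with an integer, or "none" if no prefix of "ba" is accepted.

none

Start in {q0}.
Read 'b': q0→{q2}; now {q2}.
Read 'a': q2→{q4}; now {q4}.
No reachable set along the way intersects F.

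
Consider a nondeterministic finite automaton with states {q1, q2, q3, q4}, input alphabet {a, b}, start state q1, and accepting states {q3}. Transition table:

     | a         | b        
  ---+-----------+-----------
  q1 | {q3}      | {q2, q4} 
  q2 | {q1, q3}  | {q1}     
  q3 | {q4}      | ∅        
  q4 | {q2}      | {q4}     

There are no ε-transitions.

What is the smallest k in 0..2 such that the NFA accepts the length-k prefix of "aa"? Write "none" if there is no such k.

1

Start in {q1}.
Read 'a': {q1} → {q3}.
None of the earlier sets intersect F, but {q3} does.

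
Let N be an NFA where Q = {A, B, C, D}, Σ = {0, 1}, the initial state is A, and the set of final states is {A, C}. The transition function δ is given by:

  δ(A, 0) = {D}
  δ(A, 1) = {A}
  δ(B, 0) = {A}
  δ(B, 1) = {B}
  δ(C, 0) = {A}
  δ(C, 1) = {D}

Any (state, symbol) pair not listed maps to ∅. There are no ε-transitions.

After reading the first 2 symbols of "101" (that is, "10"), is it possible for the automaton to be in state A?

No

Start in {A}.
Read '1': A→{A}; now {A}.
Read '0': A→{D}; now {D}.
State A is not in {D}.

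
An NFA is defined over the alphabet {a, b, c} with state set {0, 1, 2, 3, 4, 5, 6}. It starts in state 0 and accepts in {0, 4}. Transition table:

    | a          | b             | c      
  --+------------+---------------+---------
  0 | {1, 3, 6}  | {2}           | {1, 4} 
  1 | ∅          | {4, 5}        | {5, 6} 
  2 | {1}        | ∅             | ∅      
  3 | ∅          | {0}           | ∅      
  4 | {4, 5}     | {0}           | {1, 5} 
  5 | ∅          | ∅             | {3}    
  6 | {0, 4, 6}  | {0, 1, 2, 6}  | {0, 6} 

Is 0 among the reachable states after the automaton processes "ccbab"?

Yes

Start in {0}.
Read 'c': {0} → {1, 4}.
Read 'c': {1, 4} → {1, 5, 6}.
Read 'b': {1, 5, 6} → {0, 1, 2, 4, 5, 6}.
Read 'a': {0, 1, 2, 4, 5, 6} → {0, 1, 3, 4, 5, 6}.
Read 'b': {0, 1, 3, 4, 5, 6} → {0, 1, 2, 4, 5, 6}.
State 0 is in {0, 1, 2, 4, 5, 6}.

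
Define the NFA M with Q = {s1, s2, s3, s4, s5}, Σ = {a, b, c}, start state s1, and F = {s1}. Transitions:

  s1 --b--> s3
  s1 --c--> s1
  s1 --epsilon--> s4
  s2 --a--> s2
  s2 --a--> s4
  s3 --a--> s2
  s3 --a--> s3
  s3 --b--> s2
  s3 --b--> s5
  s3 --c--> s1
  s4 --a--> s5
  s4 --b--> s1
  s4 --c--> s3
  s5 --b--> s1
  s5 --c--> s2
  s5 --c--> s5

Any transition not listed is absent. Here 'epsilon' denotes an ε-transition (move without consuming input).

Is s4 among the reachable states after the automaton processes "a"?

No

Start: ε-closure({s1}) = {s1, s4}.
Read 'a': {s1, s4} → {s5}.
State s4 is not in {s5}.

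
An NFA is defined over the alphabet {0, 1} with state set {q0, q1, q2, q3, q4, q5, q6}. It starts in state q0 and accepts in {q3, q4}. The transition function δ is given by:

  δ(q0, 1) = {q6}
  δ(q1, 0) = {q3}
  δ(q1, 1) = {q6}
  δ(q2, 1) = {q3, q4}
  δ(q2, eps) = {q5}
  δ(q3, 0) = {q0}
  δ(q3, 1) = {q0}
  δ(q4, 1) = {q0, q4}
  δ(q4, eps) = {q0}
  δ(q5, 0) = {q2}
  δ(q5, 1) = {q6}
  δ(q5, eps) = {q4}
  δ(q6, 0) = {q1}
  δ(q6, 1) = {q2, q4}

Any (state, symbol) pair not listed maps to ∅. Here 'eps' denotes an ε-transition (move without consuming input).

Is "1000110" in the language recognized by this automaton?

Start in {q0}.
Read '1': q0→{q6}; now {q6}.
Read '0': q6→{q1}; now {q1}.
Read '0': q1→{q3}; now {q3}.
Read '0': q3→{q0}; now {q0}.
Read '1': q0→{q6}; now {q6}.
Read '1': q6→{q2, q4}; union {q2, q4}; ε-closure = {q0, q2, q4, q5}.
Read '0': q0→∅, q2→∅, q4→∅, q5→{q2}; union {q2}; ε-closure = {q0, q2, q4, q5}.
The final set {q0, q2, q4, q5} contains the accepting state q4.

Yes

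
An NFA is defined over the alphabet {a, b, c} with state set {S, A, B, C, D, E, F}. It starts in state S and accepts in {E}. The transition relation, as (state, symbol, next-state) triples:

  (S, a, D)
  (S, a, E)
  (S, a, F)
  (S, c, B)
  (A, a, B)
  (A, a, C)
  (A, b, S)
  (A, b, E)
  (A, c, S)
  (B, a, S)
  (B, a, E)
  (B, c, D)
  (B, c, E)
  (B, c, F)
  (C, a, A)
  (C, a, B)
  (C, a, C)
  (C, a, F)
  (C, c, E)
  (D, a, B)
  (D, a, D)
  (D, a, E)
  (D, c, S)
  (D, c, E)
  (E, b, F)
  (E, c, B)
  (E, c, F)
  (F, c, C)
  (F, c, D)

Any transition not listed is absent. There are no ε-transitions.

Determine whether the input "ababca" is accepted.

Start in {S}.
Read 'a': {S} → {D, E, F}.
Read 'b': {D, E, F} → {F}.
Read 'a': {F} → ∅.
The set is empty and remains empty for the remaining 3 symbols.
The final set ∅ contains no accepting state.

No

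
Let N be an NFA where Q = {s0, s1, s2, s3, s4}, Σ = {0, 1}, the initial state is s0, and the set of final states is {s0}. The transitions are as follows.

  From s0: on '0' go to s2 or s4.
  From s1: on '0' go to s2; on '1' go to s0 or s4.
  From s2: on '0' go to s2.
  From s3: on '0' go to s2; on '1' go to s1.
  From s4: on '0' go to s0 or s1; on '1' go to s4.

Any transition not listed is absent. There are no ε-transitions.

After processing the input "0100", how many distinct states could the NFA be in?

Start in {s0}.
Read '0': {s0} → {s2, s4}.
Read '1': {s2, s4} → {s4}.
Read '0': {s4} → {s0, s1}.
Read '0': {s0, s1} → {s2, s4}.
That set has 2 states.

2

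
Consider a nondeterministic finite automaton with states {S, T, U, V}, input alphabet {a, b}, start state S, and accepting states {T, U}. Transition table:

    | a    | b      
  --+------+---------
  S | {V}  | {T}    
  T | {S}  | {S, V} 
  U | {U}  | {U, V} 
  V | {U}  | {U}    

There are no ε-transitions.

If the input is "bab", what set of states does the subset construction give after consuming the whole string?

Start in {S}.
Read 'b': S→{T}; now {T}.
Read 'a': T→{S}; now {S}.
Read 'b': S→{T}; now {T}.

{T}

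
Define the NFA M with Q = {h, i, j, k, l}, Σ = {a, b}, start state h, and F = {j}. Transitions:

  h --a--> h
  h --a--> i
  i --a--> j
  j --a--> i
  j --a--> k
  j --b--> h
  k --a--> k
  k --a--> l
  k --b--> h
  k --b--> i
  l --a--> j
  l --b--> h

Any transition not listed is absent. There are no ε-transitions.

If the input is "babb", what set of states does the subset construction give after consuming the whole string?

Start in {h}.
Read 'b': {h} → ∅.
The set is empty and remains empty for the remaining 3 symbols.

∅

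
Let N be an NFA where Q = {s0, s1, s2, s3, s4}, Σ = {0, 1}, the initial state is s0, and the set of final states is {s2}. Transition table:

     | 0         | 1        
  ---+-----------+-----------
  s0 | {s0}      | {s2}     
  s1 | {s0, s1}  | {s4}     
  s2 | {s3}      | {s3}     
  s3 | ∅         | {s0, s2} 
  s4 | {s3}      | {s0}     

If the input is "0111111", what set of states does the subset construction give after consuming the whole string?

Start in {s0}.
Read '0': {s0} → {s0}.
Read '1': {s0} → {s2}.
Read '1': {s2} → {s3}.
Read '1': {s3} → {s0, s2}.
Read '1': {s0, s2} → {s2, s3}.
Read '1': {s2, s3} → {s0, s2, s3}.
Read '1': {s0, s2, s3} → {s0, s2, s3}.

{s0, s2, s3}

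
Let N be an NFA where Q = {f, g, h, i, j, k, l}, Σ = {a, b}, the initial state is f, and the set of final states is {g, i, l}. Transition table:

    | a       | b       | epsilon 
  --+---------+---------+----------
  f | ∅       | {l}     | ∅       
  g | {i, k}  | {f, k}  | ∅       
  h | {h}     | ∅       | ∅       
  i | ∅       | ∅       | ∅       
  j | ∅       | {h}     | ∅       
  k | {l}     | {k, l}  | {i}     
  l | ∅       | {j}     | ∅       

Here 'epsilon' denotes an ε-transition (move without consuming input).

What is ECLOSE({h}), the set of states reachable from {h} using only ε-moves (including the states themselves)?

Begin with {h}.
No ε-moves leave this set, so the closure equals the set itself.

{h}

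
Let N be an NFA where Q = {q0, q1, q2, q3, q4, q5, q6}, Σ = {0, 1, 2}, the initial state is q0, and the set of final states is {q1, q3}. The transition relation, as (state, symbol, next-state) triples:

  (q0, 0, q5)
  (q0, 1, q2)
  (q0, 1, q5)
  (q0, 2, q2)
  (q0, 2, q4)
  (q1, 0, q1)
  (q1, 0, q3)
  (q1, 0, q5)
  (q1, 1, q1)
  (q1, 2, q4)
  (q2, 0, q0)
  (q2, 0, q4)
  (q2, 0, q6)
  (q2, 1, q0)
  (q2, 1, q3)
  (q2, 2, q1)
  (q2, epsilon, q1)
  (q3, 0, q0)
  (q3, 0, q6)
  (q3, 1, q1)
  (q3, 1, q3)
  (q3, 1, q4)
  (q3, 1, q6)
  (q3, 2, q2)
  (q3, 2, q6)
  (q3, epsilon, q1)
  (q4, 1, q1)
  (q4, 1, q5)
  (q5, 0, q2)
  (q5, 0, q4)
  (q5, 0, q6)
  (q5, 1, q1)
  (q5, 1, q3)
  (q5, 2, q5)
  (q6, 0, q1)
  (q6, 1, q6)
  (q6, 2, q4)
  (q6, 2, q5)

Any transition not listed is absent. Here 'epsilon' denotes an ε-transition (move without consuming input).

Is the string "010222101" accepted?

Start in {q0}.
Read '0': {q0} → {q5}.
Read '1': {q5} → {q1, q3}.
Read '0': {q1, q3} → {q0, q1, q3, q5, q6}.
Read '2': {q0, q1, q3, q5, q6} → {q1, q2, q4, q5, q6}.
Read '2': {q1, q2, q4, q5, q6} → {q1, q4, q5}.
Read '2': {q1, q4, q5} → {q4, q5}.
Read '1': {q4, q5} → {q1, q3, q5}.
Read '0': {q1, q3, q5} → {q0, q1, q2, q3, q4, q5, q6}.
Read '1': {q0, q1, q2, q3, q4, q5, q6} → {q0, q1, q2, q3, q4, q5, q6}.
The final set {q0, q1, q2, q3, q4, q5, q6} contains the accepting states q1, q3.

Yes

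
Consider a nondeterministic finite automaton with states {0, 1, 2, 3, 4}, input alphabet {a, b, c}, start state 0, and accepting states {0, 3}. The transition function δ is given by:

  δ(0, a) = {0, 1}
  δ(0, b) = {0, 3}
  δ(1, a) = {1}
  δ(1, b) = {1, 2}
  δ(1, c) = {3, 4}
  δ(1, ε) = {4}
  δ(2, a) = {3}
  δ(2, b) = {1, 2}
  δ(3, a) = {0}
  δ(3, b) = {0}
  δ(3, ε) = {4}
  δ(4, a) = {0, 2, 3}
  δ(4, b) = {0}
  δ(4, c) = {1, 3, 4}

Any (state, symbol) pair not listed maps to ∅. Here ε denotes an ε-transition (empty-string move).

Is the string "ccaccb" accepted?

Start in {0}.
Read 'c': {0} → ∅.
The set is empty and remains empty for the remaining 5 symbols.
The final set ∅ contains no accepting state.

No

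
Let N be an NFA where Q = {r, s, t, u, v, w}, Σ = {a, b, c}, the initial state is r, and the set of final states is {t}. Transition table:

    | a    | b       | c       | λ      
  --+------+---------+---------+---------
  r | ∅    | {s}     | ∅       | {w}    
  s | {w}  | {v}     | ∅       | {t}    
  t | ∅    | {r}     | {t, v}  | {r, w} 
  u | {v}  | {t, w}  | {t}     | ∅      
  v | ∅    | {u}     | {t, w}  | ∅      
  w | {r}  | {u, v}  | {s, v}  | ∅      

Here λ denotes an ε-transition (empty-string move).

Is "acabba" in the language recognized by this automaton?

No

Start: ε-closure({r}) = {r, w}.
Read 'a': {r, w} → {r, w}.
Read 'c': {r, w} → {r, s, t, v, w}.
Read 'a': {r, s, t, v, w} → {r, w}.
Read 'b': {r, w} → {r, s, t, u, v, w}.
Read 'b': {r, s, t, u, v, w} → {r, s, t, u, v, w}.
Read 'a': {r, s, t, u, v, w} → {r, v, w}.
The final set {r, v, w} contains no accepting state.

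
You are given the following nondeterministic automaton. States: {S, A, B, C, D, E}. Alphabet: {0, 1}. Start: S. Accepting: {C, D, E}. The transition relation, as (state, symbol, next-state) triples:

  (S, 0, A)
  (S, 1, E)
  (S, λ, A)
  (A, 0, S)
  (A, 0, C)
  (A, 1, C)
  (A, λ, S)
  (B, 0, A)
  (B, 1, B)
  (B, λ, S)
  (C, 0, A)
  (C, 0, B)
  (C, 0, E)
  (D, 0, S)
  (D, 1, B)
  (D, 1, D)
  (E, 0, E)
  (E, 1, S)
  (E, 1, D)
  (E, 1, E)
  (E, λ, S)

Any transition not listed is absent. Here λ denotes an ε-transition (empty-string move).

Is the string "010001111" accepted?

Yes

Start: ε-closure({S}) = {S, A}.
Read '0': {S, A} → {S, A, C}.
Read '1': {S, A, C} → {S, A, C, E}.
Read '0': {S, A, C, E} → {S, A, B, C, E}.
Read '0': {S, A, B, C, E} → {S, A, B, C, E}.
Read '0': {S, A, B, C, E} → {S, A, B, C, E}.
Read '1': {S, A, B, C, E} → {S, A, B, C, D, E}.
Read '1': {S, A, B, C, D, E} → {S, A, B, C, D, E}.
Read '1': {S, A, B, C, D, E} → {S, A, B, C, D, E}.
Read '1': {S, A, B, C, D, E} → {S, A, B, C, D, E}.
The final set {S, A, B, C, D, E} contains the accepting states C, D, E.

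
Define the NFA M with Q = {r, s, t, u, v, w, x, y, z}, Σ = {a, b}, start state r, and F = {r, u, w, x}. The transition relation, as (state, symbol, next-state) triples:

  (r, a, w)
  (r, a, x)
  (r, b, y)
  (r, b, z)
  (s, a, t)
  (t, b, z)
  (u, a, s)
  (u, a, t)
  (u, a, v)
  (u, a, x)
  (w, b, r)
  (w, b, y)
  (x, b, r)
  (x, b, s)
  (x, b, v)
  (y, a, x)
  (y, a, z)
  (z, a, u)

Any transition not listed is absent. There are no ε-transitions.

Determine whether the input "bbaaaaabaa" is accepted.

Start in {r}.
Read 'b': r→{y, z}; now {y, z}.
Read 'b': y→∅, z→∅; now ∅.
The set is empty and remains empty for the remaining 8 symbols.
The final set ∅ contains no accepting state.

No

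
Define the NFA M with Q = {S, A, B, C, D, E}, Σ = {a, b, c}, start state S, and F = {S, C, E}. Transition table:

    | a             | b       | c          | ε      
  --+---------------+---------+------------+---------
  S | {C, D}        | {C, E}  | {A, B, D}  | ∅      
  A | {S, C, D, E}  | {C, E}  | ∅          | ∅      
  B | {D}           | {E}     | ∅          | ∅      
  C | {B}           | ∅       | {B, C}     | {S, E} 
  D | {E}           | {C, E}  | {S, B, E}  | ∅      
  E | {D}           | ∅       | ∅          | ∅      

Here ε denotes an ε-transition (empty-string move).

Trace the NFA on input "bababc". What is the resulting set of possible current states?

{S, A, B, C, D, E}

Start in {S}.
Read 'b': {S} → {S, C, E}.
Read 'a': {S, C, E} → {S, B, C, D, E}.
Read 'b': {S, B, C, D, E} → {S, C, E}.
Read 'a': {S, C, E} → {S, B, C, D, E}.
Read 'b': {S, B, C, D, E} → {S, C, E}.
Read 'c': {S, C, E} → {S, A, B, C, D, E}.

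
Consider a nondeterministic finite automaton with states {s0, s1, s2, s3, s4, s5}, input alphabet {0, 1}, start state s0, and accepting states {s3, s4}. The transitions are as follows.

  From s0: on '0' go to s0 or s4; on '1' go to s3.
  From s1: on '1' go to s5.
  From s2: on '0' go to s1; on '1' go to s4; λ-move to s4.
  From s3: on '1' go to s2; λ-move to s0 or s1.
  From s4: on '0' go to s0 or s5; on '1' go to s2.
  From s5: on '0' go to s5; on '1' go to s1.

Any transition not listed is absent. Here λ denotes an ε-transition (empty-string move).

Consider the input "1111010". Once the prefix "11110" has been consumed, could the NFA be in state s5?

Start in {s0}.
Read '1': s0→{s3}; union {s3}; ε-closure = {s0, s1, s3}.
Read '1': s0→{s3}, s1→{s5}, s3→{s2}; union {s2, s3, s5}; ε-closure = {s0, s1, s2, s3, s4, s5}.
Read '1': s0→{s3}, s1→{s5}, s2→{s4}, s3→{s2}, s4→{s2}, s5→{s1}; union {s1, s2, s3, s4, s5}; ε-closure = {s0, s1, s2, s3, s4, s5}.
Read '1': s0→{s3}, s1→{s5}, s2→{s4}, s3→{s2}, s4→{s2}, s5→{s1}; union {s1, s2, s3, s4, s5}; ε-closure = {s0, s1, s2, s3, s4, s5}.
Read '0': s0→{s0, s4}, s1→∅, s2→{s1}, s3→∅, s4→{s0, s5}, s5→{s5}; now {s0, s1, s4, s5}.
State s5 is in {s0, s1, s4, s5}.

Yes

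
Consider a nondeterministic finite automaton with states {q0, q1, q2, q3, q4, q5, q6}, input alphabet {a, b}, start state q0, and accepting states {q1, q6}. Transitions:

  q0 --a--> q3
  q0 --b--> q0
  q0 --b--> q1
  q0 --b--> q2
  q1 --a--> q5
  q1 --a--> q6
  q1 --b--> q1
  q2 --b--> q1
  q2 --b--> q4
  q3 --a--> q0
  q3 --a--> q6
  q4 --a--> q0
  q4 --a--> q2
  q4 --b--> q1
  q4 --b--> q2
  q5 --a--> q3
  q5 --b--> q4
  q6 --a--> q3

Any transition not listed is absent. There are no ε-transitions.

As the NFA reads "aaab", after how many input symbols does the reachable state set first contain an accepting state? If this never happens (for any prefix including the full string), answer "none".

2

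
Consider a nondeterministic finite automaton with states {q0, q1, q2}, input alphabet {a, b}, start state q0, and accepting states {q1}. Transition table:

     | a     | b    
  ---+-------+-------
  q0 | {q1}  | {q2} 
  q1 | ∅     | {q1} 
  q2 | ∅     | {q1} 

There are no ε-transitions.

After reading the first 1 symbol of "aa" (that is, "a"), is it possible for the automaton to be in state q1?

Yes

Start in {q0}.
Read 'a': {q0} → {q1}.
State q1 is in {q1}.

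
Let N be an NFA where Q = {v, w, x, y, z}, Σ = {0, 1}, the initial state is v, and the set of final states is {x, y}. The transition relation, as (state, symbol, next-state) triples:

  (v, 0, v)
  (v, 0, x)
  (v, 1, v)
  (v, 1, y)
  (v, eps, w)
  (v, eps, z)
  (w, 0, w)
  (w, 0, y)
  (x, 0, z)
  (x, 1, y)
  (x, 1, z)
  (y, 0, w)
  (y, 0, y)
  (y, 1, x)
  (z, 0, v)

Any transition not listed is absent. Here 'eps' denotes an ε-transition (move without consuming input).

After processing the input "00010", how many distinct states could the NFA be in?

Start: ε-closure({v}) = {v, w, z}.
Read '0': {v, w, z} → {v, w, x, y, z}.
Read '0': {v, w, x, y, z} → {v, w, x, y, z}.
Read '0': {v, w, x, y, z} → {v, w, x, y, z}.
Read '1': {v, w, x, y, z} → {v, w, x, y, z}.
Read '0': {v, w, x, y, z} → {v, w, x, y, z}.
That set has 5 states.

5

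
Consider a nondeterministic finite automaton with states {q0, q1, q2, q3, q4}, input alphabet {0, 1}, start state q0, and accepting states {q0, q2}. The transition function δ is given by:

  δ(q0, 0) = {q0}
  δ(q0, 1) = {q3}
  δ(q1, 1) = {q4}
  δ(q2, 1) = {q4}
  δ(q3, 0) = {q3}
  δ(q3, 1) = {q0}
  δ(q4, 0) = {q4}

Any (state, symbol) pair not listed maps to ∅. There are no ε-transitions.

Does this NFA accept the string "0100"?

No

Start in {q0}.
Read '0': {q0} → {q0}.
Read '1': {q0} → {q3}.
Read '0': {q3} → {q3}.
Read '0': {q3} → {q3}.
The final set {q3} contains no accepting state.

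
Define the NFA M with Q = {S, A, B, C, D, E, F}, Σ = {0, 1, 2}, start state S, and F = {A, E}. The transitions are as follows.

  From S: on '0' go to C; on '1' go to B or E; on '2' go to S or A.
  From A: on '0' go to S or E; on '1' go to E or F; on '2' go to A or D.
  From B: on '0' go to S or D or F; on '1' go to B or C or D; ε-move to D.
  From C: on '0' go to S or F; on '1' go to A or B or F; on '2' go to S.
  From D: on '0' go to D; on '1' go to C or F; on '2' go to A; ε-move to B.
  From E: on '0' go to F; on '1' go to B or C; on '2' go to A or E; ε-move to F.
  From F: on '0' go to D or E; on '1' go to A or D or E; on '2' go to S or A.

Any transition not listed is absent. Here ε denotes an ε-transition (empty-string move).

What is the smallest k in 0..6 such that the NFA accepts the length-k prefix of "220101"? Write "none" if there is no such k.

1

Start in {S}.
Read '2': {S} → {S, A}.
None of the earlier sets intersect F, but {S, A} does.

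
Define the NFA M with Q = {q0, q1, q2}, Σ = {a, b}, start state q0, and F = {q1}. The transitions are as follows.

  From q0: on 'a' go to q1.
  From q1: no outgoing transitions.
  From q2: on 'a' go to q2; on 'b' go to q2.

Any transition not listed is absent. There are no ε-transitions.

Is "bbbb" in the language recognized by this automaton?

No

Start in {q0}.
Read 'b': q0→∅; now ∅.
The set is empty and remains empty for the remaining 3 symbols.
The final set ∅ contains no accepting state.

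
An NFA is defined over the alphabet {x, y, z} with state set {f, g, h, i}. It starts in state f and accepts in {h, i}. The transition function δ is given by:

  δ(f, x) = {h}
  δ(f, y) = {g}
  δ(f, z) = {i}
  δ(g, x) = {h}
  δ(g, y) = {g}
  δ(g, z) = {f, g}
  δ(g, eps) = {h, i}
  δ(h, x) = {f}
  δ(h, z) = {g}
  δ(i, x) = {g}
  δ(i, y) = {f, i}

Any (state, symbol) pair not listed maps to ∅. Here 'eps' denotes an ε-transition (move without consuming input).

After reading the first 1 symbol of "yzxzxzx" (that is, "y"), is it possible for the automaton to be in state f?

Start in {f}.
Read 'y': {f} → {g, h, i}.
State f is not in {g, h, i}.

No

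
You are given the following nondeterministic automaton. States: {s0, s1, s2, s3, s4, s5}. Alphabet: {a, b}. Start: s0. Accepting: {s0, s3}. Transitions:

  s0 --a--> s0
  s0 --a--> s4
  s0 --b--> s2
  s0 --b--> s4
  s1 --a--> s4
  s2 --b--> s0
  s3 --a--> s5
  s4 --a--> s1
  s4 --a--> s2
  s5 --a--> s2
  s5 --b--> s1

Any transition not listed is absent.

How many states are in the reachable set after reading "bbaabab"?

Start in {s0}.
Read 'b': s0→{s2, s4}; now {s2, s4}.
Read 'b': s2→{s0}, s4→∅; now {s0}.
Read 'a': s0→{s0, s4}; now {s0, s4}.
Read 'a': s0→{s0, s4}, s4→{s1, s2}; now {s0, s1, s2, s4}.
Read 'b': s0→{s2, s4}, s1→∅, s2→{s0}, s4→∅; now {s0, s2, s4}.
Read 'a': s0→{s0, s4}, s2→∅, s4→{s1, s2}; now {s0, s1, s2, s4}.
Read 'b': s0→{s2, s4}, s1→∅, s2→{s0}, s4→∅; now {s0, s2, s4}.
That set has 3 states.

3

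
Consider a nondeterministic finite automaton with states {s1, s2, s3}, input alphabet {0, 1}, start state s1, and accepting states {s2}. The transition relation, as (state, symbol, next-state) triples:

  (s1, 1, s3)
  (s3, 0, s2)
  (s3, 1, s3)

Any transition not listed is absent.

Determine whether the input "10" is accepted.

Start in {s1}.
Read '1': s1→{s3}; now {s3}.
Read '0': s3→{s2}; now {s2}.
The final set {s2} contains the accepting state s2.

Yes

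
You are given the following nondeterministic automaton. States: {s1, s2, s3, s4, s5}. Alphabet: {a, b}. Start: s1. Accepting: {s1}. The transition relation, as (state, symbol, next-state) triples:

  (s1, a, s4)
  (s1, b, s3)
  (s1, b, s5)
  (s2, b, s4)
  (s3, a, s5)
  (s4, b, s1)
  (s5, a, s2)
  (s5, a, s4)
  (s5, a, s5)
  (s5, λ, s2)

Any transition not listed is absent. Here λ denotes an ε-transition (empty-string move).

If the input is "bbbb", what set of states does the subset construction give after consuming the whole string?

Start in {s1}.
Read 'b': {s1} → {s2, s3, s5}.
Read 'b': {s2, s3, s5} → {s4}.
Read 'b': {s4} → {s1}.
Read 'b': {s1} → {s2, s3, s5}.

{s2, s3, s5}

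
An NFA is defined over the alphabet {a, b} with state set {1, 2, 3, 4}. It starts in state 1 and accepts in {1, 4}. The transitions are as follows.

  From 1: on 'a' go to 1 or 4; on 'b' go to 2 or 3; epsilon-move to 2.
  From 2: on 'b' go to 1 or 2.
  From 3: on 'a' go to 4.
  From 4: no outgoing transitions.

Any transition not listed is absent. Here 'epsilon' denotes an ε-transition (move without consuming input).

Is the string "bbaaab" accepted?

Yes

Start: ε-closure({1}) = {1, 2}.
Read 'b': 1→{2, 3}, 2→{1, 2}; now {1, 2, 3}.
Read 'b': 1→{2, 3}, 2→{1, 2}, 3→∅; now {1, 2, 3}.
Read 'a': 1→{1, 4}, 2→∅, 3→{4}; union {1, 4}; ε-closure = {1, 2, 4}.
Read 'a': 1→{1, 4}, 2→∅, 4→∅; union {1, 4}; ε-closure = {1, 2, 4}.
Read 'a': 1→{1, 4}, 2→∅, 4→∅; union {1, 4}; ε-closure = {1, 2, 4}.
Read 'b': 1→{2, 3}, 2→{1, 2}, 4→∅; now {1, 2, 3}.
The final set {1, 2, 3} contains the accepting state 1.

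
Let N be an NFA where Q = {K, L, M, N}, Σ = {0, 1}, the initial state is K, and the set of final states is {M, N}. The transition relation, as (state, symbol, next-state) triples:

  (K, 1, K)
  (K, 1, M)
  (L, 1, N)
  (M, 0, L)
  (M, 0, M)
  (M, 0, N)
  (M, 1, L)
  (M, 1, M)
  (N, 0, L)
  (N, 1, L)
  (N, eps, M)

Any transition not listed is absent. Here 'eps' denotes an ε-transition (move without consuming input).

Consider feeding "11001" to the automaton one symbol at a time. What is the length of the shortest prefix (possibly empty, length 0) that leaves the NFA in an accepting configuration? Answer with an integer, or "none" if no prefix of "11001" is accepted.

Start in {K}.
Read '1': K→{K, M}; now {K, M}.
None of the earlier sets intersect F, but {K, M} does.

1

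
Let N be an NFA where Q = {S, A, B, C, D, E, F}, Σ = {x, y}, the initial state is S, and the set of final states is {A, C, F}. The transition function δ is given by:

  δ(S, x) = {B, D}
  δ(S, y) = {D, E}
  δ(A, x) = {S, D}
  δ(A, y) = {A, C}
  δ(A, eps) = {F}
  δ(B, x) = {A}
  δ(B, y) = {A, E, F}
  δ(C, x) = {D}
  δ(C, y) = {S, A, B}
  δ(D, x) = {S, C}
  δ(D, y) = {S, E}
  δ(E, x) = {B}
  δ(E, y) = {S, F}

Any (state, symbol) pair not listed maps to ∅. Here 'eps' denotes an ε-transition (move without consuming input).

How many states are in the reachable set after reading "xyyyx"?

Start in {S}.
Read 'x': S→{B, D}; now {B, D}.
Read 'y': B→{A, E, F}, D→{S, E}; now {S, A, E, F}.
Read 'y': S→{D, E}, A→{A, C}, E→{S, F}, F→∅; now {S, A, C, D, E, F}.
Read 'y': S→{D, E}, A→{A, C}, C→{S, A, B}, D→{S, E}, E→{S, F}, F→∅; now {S, A, B, C, D, E, F}.
Read 'x': S→{B, D}, A→{S, D}, B→{A}, C→{D}, D→{S, C}, E→{B}, F→∅; union {S, A, B, C, D}; ε-closure = {S, A, B, C, D, F}.
That set has 6 states.

6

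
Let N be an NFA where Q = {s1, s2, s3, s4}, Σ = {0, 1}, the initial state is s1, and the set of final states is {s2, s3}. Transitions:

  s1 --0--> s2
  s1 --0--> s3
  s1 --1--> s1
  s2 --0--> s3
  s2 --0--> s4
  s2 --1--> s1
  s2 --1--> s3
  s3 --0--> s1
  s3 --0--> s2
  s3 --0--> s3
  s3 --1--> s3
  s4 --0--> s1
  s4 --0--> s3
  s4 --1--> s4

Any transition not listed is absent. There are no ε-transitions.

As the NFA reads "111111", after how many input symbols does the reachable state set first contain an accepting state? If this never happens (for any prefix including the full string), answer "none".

none

Start in {s1}.
Read '1': {s1} → {s1}.
Read '1': {s1} → {s1}.
Read '1': {s1} → {s1}.
Read '1': {s1} → {s1}.
Read '1': {s1} → {s1}.
Read '1': {s1} → {s1}.
No reachable set along the way intersects F.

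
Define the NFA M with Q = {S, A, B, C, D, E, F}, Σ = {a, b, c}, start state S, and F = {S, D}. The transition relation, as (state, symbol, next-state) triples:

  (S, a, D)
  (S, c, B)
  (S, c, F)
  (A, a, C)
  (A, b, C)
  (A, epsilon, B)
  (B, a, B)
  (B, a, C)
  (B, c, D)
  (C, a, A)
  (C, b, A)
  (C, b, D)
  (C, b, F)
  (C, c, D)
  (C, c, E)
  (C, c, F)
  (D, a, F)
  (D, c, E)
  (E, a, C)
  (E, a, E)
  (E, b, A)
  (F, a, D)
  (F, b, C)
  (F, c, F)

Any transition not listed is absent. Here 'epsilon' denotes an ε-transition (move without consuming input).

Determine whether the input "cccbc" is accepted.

Start in {S}.
Read 'c': S→{B, F}; now {B, F}.
Read 'c': B→{D}, F→{F}; now {D, F}.
Read 'c': D→{E}, F→{F}; now {E, F}.
Read 'b': E→{A}, F→{C}; union {A, C}; ε-closure = {A, B, C}.
Read 'c': A→∅, B→{D}, C→{D, E, F}; now {D, E, F}.
The final set {D, E, F} contains the accepting state D.

Yes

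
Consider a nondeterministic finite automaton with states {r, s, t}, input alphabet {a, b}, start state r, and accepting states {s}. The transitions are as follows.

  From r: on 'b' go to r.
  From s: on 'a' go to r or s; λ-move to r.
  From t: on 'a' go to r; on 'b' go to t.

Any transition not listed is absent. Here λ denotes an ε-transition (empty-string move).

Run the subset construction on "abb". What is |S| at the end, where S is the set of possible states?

Start in {r}.
Read 'a': {r} → ∅.
The set is empty and remains empty for the remaining 2 symbols.
That set has 0 states.

0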